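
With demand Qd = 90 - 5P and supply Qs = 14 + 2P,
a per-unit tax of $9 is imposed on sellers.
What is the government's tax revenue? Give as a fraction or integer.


With tax on sellers, new supply: Qs' = 14 + 2(P - 9)
= 2P - 4
New equilibrium quantity:
Q_new = 160/7
Tax revenue = tax * Q_new = 9 * 160/7 = 1440/7

1440/7


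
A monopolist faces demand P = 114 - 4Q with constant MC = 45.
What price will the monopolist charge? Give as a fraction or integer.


MR = 114 - 8Q
Set MR = MC: 114 - 8Q = 45
Q* = 69/8
Substitute into demand:
P* = 114 - 4*69/8 = 159/2

159/2


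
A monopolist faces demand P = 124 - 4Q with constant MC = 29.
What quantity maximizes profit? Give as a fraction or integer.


TR = P*Q = (124 - 4Q)Q = 124Q - 4Q^2
MR = dTR/dQ = 124 - 8Q
Set MR = MC:
124 - 8Q = 29
95 = 8Q
Q* = 95/8 = 95/8

95/8


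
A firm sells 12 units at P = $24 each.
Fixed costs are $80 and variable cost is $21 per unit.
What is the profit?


Total Revenue = P * Q = 24 * 12 = $288
Total Cost = FC + VC*Q = 80 + 21*12 = $332
Profit = TR - TC = 288 - 332 = $-44

$-44


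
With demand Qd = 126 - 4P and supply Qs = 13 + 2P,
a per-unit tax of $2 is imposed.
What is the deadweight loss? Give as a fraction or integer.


Pre-tax equilibrium quantity: Q* = 152/3
Post-tax equilibrium quantity: Q_tax = 48
Reduction in quantity: Q* - Q_tax = 8/3
DWL = (1/2) * tax * (Q* - Q_tax)
DWL = (1/2) * 2 * 8/3 = 8/3

8/3


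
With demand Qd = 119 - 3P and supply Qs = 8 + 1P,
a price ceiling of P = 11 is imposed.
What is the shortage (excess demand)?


At P = 11:
Qd = 119 - 3*11 = 86
Qs = 8 + 1*11 = 19
Shortage = Qd - Qs = 86 - 19 = 67

67


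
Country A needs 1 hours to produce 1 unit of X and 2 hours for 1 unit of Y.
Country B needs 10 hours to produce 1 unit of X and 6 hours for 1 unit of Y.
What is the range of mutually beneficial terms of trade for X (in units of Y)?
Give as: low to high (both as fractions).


Opportunity cost of X for Country A = hours_X / hours_Y = 1/2 = 1/2 units of Y
Opportunity cost of X for Country B = hours_X / hours_Y = 10/6 = 5/3 units of Y
Terms of trade must be between the two opportunity costs.
Range: 1/2 to 5/3

1/2 to 5/3


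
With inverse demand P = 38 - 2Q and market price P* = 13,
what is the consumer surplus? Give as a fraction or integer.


Maximum willingness to pay (at Q=0): P_max = 38
Quantity demanded at P* = 13:
Q* = (38 - 13)/2 = 25/2
CS = (1/2) * Q* * (P_max - P*)
CS = (1/2) * 25/2 * (38 - 13)
CS = (1/2) * 25/2 * 25 = 625/4

625/4


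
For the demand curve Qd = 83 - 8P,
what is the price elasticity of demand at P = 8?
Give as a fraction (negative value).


dQ/dP = -8
At P = 8: Q = 83 - 8*8 = 19
E = (dQ/dP)(P/Q) = (-8)(8/19) = -64/19

-64/19


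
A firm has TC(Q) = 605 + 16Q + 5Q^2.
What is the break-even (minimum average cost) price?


AC(Q) = 605/Q + 16 + 5Q
To minimize: dAC/dQ = -605/Q^2 + 5 = 0
Q^2 = 605/5 = 121
Q* = 11
Min AC = 605/11 + 16 + 5*11
Min AC = 55 + 16 + 55 = 126

126


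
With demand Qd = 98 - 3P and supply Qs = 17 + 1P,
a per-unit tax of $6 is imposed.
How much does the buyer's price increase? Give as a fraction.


With a per-unit tax, the buyer's price increase depends on relative slopes.
Supply slope: d = 1, Demand slope: b = 3
Buyer's price increase = d * tax / (b + d)
= 1 * 6 / (3 + 1)
= 6 / 4 = 3/2

3/2


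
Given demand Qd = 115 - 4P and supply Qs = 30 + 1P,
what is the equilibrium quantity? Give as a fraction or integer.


First find equilibrium price:
115 - 4P = 30 + 1P
P* = 85/5 = 17
Then substitute into demand:
Q* = 115 - 4 * 17 = 47

47


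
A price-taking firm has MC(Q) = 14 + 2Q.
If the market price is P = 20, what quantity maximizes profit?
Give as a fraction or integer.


In perfect competition, profit is maximized where P = MC.
20 = 14 + 2Q
6 = 2Q
Q* = 6/2 = 3

3


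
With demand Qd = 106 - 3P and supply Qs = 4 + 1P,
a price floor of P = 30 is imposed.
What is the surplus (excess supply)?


At P = 30:
Qd = 106 - 3*30 = 16
Qs = 4 + 1*30 = 34
Surplus = Qs - Qd = 34 - 16 = 18

18


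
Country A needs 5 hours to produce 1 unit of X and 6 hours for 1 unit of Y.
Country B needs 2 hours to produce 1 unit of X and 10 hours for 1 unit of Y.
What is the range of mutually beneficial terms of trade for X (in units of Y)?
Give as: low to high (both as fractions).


Opportunity cost of X for Country A = hours_X / hours_Y = 5/6 = 5/6 units of Y
Opportunity cost of X for Country B = hours_X / hours_Y = 2/10 = 1/5 units of Y
Terms of trade must be between the two opportunity costs.
Range: 1/5 to 5/6

1/5 to 5/6


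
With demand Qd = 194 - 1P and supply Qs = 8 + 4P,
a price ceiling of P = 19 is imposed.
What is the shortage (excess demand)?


At P = 19:
Qd = 194 - 1*19 = 175
Qs = 8 + 4*19 = 84
Shortage = Qd - Qs = 175 - 84 = 91

91


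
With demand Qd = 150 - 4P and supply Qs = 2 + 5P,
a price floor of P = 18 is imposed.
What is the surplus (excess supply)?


At P = 18:
Qd = 150 - 4*18 = 78
Qs = 2 + 5*18 = 92
Surplus = Qs - Qd = 92 - 78 = 14

14


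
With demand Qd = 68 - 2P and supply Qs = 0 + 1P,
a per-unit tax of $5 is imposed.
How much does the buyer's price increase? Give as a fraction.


With a per-unit tax, the buyer's price increase depends on relative slopes.
Supply slope: d = 1, Demand slope: b = 2
Buyer's price increase = d * tax / (b + d)
= 1 * 5 / (2 + 1)
= 5 / 3 = 5/3

5/3


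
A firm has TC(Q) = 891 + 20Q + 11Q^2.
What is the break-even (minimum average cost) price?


AC(Q) = 891/Q + 20 + 11Q
To minimize: dAC/dQ = -891/Q^2 + 11 = 0
Q^2 = 891/11 = 81
Q* = 9
Min AC = 891/9 + 20 + 11*9
Min AC = 99 + 20 + 99 = 218

218


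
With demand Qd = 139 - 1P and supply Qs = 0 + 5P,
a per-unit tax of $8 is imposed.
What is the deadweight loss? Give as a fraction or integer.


Pre-tax equilibrium quantity: Q* = 695/6
Post-tax equilibrium quantity: Q_tax = 655/6
Reduction in quantity: Q* - Q_tax = 20/3
DWL = (1/2) * tax * (Q* - Q_tax)
DWL = (1/2) * 8 * 20/3 = 80/3

80/3


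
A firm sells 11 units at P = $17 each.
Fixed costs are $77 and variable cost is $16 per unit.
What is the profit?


Total Revenue = P * Q = 17 * 11 = $187
Total Cost = FC + VC*Q = 77 + 16*11 = $253
Profit = TR - TC = 187 - 253 = $-66

$-66


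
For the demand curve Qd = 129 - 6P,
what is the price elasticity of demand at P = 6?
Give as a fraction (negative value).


dQ/dP = -6
At P = 6: Q = 129 - 6*6 = 93
E = (dQ/dP)(P/Q) = (-6)(6/93) = -12/31

-12/31


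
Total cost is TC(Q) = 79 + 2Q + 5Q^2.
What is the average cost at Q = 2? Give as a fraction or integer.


TC(2) = 79 + 2*2 + 5*2^2
TC(2) = 79 + 4 + 20 = 103
AC = TC/Q = 103/2 = 103/2

103/2


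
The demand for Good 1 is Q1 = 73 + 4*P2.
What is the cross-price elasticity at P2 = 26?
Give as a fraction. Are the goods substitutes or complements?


dQ1/dP2 = 4
At P2 = 26: Q1 = 73 + 4*26 = 177
Exy = (dQ1/dP2)(P2/Q1) = 4 * 26 / 177 = 104/177
Since Exy > 0, the goods are substitutes.

104/177 (substitutes)


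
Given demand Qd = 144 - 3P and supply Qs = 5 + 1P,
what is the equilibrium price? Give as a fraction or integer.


At equilibrium, Qd = Qs.
144 - 3P = 5 + 1P
144 - 5 = 3P + 1P
139 = 4P
P* = 139/4 = 139/4

139/4


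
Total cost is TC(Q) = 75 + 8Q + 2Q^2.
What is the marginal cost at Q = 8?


MC = dTC/dQ = 8 + 2*2*Q
At Q = 8:
MC = 8 + 4*8
MC = 8 + 32 = 40

40


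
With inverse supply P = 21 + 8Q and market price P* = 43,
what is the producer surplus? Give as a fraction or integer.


Minimum supply price (at Q=0): P_min = 21
Quantity supplied at P* = 43:
Q* = (43 - 21)/8 = 11/4
PS = (1/2) * Q* * (P* - P_min)
PS = (1/2) * 11/4 * (43 - 21)
PS = (1/2) * 11/4 * 22 = 121/4

121/4


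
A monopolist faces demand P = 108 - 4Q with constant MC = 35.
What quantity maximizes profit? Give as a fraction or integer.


TR = P*Q = (108 - 4Q)Q = 108Q - 4Q^2
MR = dTR/dQ = 108 - 8Q
Set MR = MC:
108 - 8Q = 35
73 = 8Q
Q* = 73/8 = 73/8

73/8


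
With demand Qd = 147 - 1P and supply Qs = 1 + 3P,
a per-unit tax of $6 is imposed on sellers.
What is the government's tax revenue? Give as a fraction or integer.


With tax on sellers, new supply: Qs' = 1 + 3(P - 6)
= 3P - 17
New equilibrium quantity:
Q_new = 106
Tax revenue = tax * Q_new = 6 * 106 = 636

636


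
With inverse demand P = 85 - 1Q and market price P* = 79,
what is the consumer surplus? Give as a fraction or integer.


Maximum willingness to pay (at Q=0): P_max = 85
Quantity demanded at P* = 79:
Q* = (85 - 79)/1 = 6
CS = (1/2) * Q* * (P_max - P*)
CS = (1/2) * 6 * (85 - 79)
CS = (1/2) * 6 * 6 = 18

18


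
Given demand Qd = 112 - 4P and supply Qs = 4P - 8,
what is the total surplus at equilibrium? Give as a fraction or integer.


Find equilibrium: 112 - 4P = 4P - 8
112 + 8 = 8P
P* = 120/8 = 15
Q* = 4*15 - 8 = 52
Inverse demand: P = 28 - Q/4, so P_max = 28
Inverse supply: P = 2 + Q/4, so P_min = 2
CS = (1/2) * 52 * (28 - 15) = 338
PS = (1/2) * 52 * (15 - 2) = 338
TS = CS + PS = 338 + 338 = 676

676


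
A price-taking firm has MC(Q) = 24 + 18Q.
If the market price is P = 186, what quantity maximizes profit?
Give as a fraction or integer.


In perfect competition, profit is maximized where P = MC.
186 = 24 + 18Q
162 = 18Q
Q* = 162/18 = 9

9


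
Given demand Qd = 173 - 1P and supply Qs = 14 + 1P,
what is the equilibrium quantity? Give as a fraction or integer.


First find equilibrium price:
173 - 1P = 14 + 1P
P* = 159/2 = 159/2
Then substitute into demand:
Q* = 173 - 1 * 159/2 = 187/2

187/2


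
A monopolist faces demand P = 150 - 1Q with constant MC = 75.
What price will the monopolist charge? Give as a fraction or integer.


MR = 150 - 2Q
Set MR = MC: 150 - 2Q = 75
Q* = 75/2
Substitute into demand:
P* = 150 - 1*75/2 = 225/2

225/2


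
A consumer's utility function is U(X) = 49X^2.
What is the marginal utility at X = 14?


MU = dU/dX = 49*2*X^(2-1)
MU = 98*X^1
At X = 14:
MU = 98 * 14^1
MU = 98 * 14 = 1372

1372


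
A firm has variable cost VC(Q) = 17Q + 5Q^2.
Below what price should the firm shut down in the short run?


AVC(Q) = VC(Q)/Q = 17 + 5Q
AVC is increasing in Q, so minimum AVC is at Q -> 0+.
Min AVC = 17
The firm should shut down if P < 17.

17


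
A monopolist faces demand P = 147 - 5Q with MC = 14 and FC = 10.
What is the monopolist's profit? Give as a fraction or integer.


MR = MC: 147 - 10Q = 14
Q* = 133/10
P* = 147 - 5*133/10 = 161/2
Profit = (P* - MC)*Q* - FC
= (161/2 - 14)*133/10 - 10
= 133/2*133/10 - 10
= 17689/20 - 10 = 17489/20

17489/20


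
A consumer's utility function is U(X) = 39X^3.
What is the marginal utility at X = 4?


MU = dU/dX = 39*3*X^(3-1)
MU = 117*X^2
At X = 4:
MU = 117 * 4^2
MU = 117 * 16 = 1872

1872


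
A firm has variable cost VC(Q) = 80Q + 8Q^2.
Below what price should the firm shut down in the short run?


AVC(Q) = VC(Q)/Q = 80 + 8Q
AVC is increasing in Q, so minimum AVC is at Q -> 0+.
Min AVC = 80
The firm should shut down if P < 80.

80


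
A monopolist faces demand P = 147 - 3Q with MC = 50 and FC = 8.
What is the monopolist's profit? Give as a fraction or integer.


MR = MC: 147 - 6Q = 50
Q* = 97/6
P* = 147 - 3*97/6 = 197/2
Profit = (P* - MC)*Q* - FC
= (197/2 - 50)*97/6 - 8
= 97/2*97/6 - 8
= 9409/12 - 8 = 9313/12

9313/12


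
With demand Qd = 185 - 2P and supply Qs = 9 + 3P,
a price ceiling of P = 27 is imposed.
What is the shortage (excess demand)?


At P = 27:
Qd = 185 - 2*27 = 131
Qs = 9 + 3*27 = 90
Shortage = Qd - Qs = 131 - 90 = 41

41


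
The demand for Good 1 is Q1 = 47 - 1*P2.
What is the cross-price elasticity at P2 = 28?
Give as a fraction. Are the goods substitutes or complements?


dQ1/dP2 = -1
At P2 = 28: Q1 = 47 - 1*28 = 19
Exy = (dQ1/dP2)(P2/Q1) = -1 * 28 / 19 = -28/19
Since Exy < 0, the goods are complements.

-28/19 (complements)


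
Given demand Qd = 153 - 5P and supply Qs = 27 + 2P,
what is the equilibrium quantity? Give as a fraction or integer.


First find equilibrium price:
153 - 5P = 27 + 2P
P* = 126/7 = 18
Then substitute into demand:
Q* = 153 - 5 * 18 = 63

63


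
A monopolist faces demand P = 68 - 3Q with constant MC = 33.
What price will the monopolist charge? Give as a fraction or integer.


MR = 68 - 6Q
Set MR = MC: 68 - 6Q = 33
Q* = 35/6
Substitute into demand:
P* = 68 - 3*35/6 = 101/2

101/2


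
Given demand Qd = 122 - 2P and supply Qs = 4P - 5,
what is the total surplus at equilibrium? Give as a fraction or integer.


Find equilibrium: 122 - 2P = 4P - 5
122 + 5 = 6P
P* = 127/6 = 127/6
Q* = 4*127/6 - 5 = 239/3
Inverse demand: P = 61 - Q/2, so P_max = 61
Inverse supply: P = 5/4 + Q/4, so P_min = 5/4
CS = (1/2) * 239/3 * (61 - 127/6) = 57121/36
PS = (1/2) * 239/3 * (127/6 - 5/4) = 57121/72
TS = CS + PS = 57121/36 + 57121/72 = 57121/24

57121/24


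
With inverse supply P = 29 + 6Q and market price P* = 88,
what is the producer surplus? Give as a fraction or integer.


Minimum supply price (at Q=0): P_min = 29
Quantity supplied at P* = 88:
Q* = (88 - 29)/6 = 59/6
PS = (1/2) * Q* * (P* - P_min)
PS = (1/2) * 59/6 * (88 - 29)
PS = (1/2) * 59/6 * 59 = 3481/12

3481/12


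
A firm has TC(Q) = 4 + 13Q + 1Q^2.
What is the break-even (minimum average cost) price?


AC(Q) = 4/Q + 13 + 1Q
To minimize: dAC/dQ = -4/Q^2 + 1 = 0
Q^2 = 4/1 = 4
Q* = 2
Min AC = 4/2 + 13 + 1*2
Min AC = 2 + 13 + 2 = 17

17


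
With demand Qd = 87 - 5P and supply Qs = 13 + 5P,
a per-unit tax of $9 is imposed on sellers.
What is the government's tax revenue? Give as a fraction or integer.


With tax on sellers, new supply: Qs' = 13 + 5(P - 9)
= 5P - 32
New equilibrium quantity:
Q_new = 55/2
Tax revenue = tax * Q_new = 9 * 55/2 = 495/2

495/2


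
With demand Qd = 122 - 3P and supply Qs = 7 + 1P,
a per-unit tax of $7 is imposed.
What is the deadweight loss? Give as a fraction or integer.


Pre-tax equilibrium quantity: Q* = 143/4
Post-tax equilibrium quantity: Q_tax = 61/2
Reduction in quantity: Q* - Q_tax = 21/4
DWL = (1/2) * tax * (Q* - Q_tax)
DWL = (1/2) * 7 * 21/4 = 147/8

147/8


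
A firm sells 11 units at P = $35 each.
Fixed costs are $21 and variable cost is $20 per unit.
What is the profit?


Total Revenue = P * Q = 35 * 11 = $385
Total Cost = FC + VC*Q = 21 + 20*11 = $241
Profit = TR - TC = 385 - 241 = $144

$144


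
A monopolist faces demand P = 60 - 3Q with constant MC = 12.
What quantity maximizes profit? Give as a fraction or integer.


TR = P*Q = (60 - 3Q)Q = 60Q - 3Q^2
MR = dTR/dQ = 60 - 6Q
Set MR = MC:
60 - 6Q = 12
48 = 6Q
Q* = 48/6 = 8

8


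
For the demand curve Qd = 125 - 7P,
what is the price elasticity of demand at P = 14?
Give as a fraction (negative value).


dQ/dP = -7
At P = 14: Q = 125 - 7*14 = 27
E = (dQ/dP)(P/Q) = (-7)(14/27) = -98/27

-98/27


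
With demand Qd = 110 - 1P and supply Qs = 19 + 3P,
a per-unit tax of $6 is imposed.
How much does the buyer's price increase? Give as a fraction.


With a per-unit tax, the buyer's price increase depends on relative slopes.
Supply slope: d = 3, Demand slope: b = 1
Buyer's price increase = d * tax / (b + d)
= 3 * 6 / (1 + 3)
= 18 / 4 = 9/2

9/2


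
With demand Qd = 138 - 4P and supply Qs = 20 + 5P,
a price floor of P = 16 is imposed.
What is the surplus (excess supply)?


At P = 16:
Qd = 138 - 4*16 = 74
Qs = 20 + 5*16 = 100
Surplus = Qs - Qd = 100 - 74 = 26

26


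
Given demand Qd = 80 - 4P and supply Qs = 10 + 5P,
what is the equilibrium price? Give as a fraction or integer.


At equilibrium, Qd = Qs.
80 - 4P = 10 + 5P
80 - 10 = 4P + 5P
70 = 9P
P* = 70/9 = 70/9

70/9


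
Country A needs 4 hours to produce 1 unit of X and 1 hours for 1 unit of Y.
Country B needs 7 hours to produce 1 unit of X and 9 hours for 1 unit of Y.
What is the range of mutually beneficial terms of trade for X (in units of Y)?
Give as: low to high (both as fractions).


Opportunity cost of X for Country A = hours_X / hours_Y = 4/1 = 4 units of Y
Opportunity cost of X for Country B = hours_X / hours_Y = 7/9 = 7/9 units of Y
Terms of trade must be between the two opportunity costs.
Range: 7/9 to 4

7/9 to 4


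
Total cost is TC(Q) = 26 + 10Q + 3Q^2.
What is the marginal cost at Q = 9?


MC = dTC/dQ = 10 + 2*3*Q
At Q = 9:
MC = 10 + 6*9
MC = 10 + 54 = 64

64


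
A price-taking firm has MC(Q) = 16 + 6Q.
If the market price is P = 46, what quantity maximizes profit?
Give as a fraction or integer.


In perfect competition, profit is maximized where P = MC.
46 = 16 + 6Q
30 = 6Q
Q* = 30/6 = 5

5


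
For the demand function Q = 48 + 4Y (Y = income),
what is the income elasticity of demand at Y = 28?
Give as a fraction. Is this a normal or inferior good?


dQ/dY = 4
At Y = 28: Q = 48 + 4*28 = 160
Ey = (dQ/dY)(Y/Q) = 4 * 28 / 160 = 7/10
Since Ey > 0, this is a normal good.

7/10 (normal good)


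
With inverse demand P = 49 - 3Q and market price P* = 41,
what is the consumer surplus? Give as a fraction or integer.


Maximum willingness to pay (at Q=0): P_max = 49
Quantity demanded at P* = 41:
Q* = (49 - 41)/3 = 8/3
CS = (1/2) * Q* * (P_max - P*)
CS = (1/2) * 8/3 * (49 - 41)
CS = (1/2) * 8/3 * 8 = 32/3

32/3


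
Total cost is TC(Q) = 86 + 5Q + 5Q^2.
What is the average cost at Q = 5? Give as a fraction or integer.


TC(5) = 86 + 5*5 + 5*5^2
TC(5) = 86 + 25 + 125 = 236
AC = TC/Q = 236/5 = 236/5

236/5


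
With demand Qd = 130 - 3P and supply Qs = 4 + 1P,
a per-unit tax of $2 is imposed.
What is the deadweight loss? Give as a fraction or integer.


Pre-tax equilibrium quantity: Q* = 71/2
Post-tax equilibrium quantity: Q_tax = 34
Reduction in quantity: Q* - Q_tax = 3/2
DWL = (1/2) * tax * (Q* - Q_tax)
DWL = (1/2) * 2 * 3/2 = 3/2

3/2


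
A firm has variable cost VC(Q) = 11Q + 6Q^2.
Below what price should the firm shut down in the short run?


AVC(Q) = VC(Q)/Q = 11 + 6Q
AVC is increasing in Q, so minimum AVC is at Q -> 0+.
Min AVC = 11
The firm should shut down if P < 11.

11


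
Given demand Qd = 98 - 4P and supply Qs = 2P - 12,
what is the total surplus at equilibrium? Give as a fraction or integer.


Find equilibrium: 98 - 4P = 2P - 12
98 + 12 = 6P
P* = 110/6 = 55/3
Q* = 2*55/3 - 12 = 74/3
Inverse demand: P = 49/2 - Q/4, so P_max = 49/2
Inverse supply: P = 6 + Q/2, so P_min = 6
CS = (1/2) * 74/3 * (49/2 - 55/3) = 1369/18
PS = (1/2) * 74/3 * (55/3 - 6) = 1369/9
TS = CS + PS = 1369/18 + 1369/9 = 1369/6

1369/6


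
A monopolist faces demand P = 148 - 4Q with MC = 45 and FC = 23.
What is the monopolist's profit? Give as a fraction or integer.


MR = MC: 148 - 8Q = 45
Q* = 103/8
P* = 148 - 4*103/8 = 193/2
Profit = (P* - MC)*Q* - FC
= (193/2 - 45)*103/8 - 23
= 103/2*103/8 - 23
= 10609/16 - 23 = 10241/16

10241/16


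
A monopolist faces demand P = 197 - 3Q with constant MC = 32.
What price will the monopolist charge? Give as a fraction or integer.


MR = 197 - 6Q
Set MR = MC: 197 - 6Q = 32
Q* = 55/2
Substitute into demand:
P* = 197 - 3*55/2 = 229/2

229/2


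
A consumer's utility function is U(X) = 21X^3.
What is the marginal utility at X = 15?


MU = dU/dX = 21*3*X^(3-1)
MU = 63*X^2
At X = 15:
MU = 63 * 15^2
MU = 63 * 225 = 14175

14175


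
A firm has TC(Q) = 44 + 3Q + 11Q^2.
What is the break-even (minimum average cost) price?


AC(Q) = 44/Q + 3 + 11Q
To minimize: dAC/dQ = -44/Q^2 + 11 = 0
Q^2 = 44/11 = 4
Q* = 2
Min AC = 44/2 + 3 + 11*2
Min AC = 22 + 3 + 22 = 47

47


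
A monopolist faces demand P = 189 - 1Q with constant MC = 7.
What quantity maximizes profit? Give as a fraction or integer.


TR = P*Q = (189 - 1Q)Q = 189Q - 1Q^2
MR = dTR/dQ = 189 - 2Q
Set MR = MC:
189 - 2Q = 7
182 = 2Q
Q* = 182/2 = 91

91


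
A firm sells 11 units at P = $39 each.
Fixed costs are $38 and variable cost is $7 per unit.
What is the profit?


Total Revenue = P * Q = 39 * 11 = $429
Total Cost = FC + VC*Q = 38 + 7*11 = $115
Profit = TR - TC = 429 - 115 = $314

$314


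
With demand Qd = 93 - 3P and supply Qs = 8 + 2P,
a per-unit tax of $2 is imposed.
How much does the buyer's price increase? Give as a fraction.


With a per-unit tax, the buyer's price increase depends on relative slopes.
Supply slope: d = 2, Demand slope: b = 3
Buyer's price increase = d * tax / (b + d)
= 2 * 2 / (3 + 2)
= 4 / 5 = 4/5

4/5


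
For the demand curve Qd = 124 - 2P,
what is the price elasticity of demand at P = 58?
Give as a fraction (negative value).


dQ/dP = -2
At P = 58: Q = 124 - 2*58 = 8
E = (dQ/dP)(P/Q) = (-2)(58/8) = -29/2

-29/2


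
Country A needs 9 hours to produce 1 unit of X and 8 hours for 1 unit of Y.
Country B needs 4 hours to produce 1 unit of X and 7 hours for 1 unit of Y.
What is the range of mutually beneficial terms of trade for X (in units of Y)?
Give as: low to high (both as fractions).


Opportunity cost of X for Country A = hours_X / hours_Y = 9/8 = 9/8 units of Y
Opportunity cost of X for Country B = hours_X / hours_Y = 4/7 = 4/7 units of Y
Terms of trade must be between the two opportunity costs.
Range: 4/7 to 9/8

4/7 to 9/8


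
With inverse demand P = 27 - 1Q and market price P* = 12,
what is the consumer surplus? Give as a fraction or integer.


Maximum willingness to pay (at Q=0): P_max = 27
Quantity demanded at P* = 12:
Q* = (27 - 12)/1 = 15
CS = (1/2) * Q* * (P_max - P*)
CS = (1/2) * 15 * (27 - 12)
CS = (1/2) * 15 * 15 = 225/2

225/2


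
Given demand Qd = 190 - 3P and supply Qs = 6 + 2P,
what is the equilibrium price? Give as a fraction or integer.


At equilibrium, Qd = Qs.
190 - 3P = 6 + 2P
190 - 6 = 3P + 2P
184 = 5P
P* = 184/5 = 184/5

184/5


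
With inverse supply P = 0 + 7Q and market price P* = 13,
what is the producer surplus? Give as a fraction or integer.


Minimum supply price (at Q=0): P_min = 0
Quantity supplied at P* = 13:
Q* = (13 - 0)/7 = 13/7
PS = (1/2) * Q* * (P* - P_min)
PS = (1/2) * 13/7 * (13 - 0)
PS = (1/2) * 13/7 * 13 = 169/14

169/14


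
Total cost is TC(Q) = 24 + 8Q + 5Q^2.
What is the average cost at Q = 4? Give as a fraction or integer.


TC(4) = 24 + 8*4 + 5*4^2
TC(4) = 24 + 32 + 80 = 136
AC = TC/Q = 136/4 = 34

34


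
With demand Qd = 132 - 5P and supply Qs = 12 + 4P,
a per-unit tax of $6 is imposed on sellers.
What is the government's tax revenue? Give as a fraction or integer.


With tax on sellers, new supply: Qs' = 12 + 4(P - 6)
= 4P - 12
New equilibrium quantity:
Q_new = 52
Tax revenue = tax * Q_new = 6 * 52 = 312

312


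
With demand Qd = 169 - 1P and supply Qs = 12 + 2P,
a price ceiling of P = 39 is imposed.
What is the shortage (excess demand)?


At P = 39:
Qd = 169 - 1*39 = 130
Qs = 12 + 2*39 = 90
Shortage = Qd - Qs = 130 - 90 = 40

40


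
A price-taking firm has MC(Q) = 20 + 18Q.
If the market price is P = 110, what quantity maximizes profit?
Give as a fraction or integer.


In perfect competition, profit is maximized where P = MC.
110 = 20 + 18Q
90 = 18Q
Q* = 90/18 = 5

5


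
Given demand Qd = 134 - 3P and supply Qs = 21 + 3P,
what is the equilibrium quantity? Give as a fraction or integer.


First find equilibrium price:
134 - 3P = 21 + 3P
P* = 113/6 = 113/6
Then substitute into demand:
Q* = 134 - 3 * 113/6 = 155/2

155/2


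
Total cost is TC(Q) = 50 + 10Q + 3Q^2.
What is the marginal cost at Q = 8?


MC = dTC/dQ = 10 + 2*3*Q
At Q = 8:
MC = 10 + 6*8
MC = 10 + 48 = 58

58


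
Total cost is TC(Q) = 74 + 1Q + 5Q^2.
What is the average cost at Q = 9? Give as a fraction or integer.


TC(9) = 74 + 1*9 + 5*9^2
TC(9) = 74 + 9 + 405 = 488
AC = TC/Q = 488/9 = 488/9

488/9


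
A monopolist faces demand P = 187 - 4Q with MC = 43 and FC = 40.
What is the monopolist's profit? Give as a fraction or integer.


MR = MC: 187 - 8Q = 43
Q* = 18
P* = 187 - 4*18 = 115
Profit = (P* - MC)*Q* - FC
= (115 - 43)*18 - 40
= 72*18 - 40
= 1296 - 40 = 1256

1256


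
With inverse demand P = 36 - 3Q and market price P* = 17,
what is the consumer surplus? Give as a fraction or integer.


Maximum willingness to pay (at Q=0): P_max = 36
Quantity demanded at P* = 17:
Q* = (36 - 17)/3 = 19/3
CS = (1/2) * Q* * (P_max - P*)
CS = (1/2) * 19/3 * (36 - 17)
CS = (1/2) * 19/3 * 19 = 361/6

361/6


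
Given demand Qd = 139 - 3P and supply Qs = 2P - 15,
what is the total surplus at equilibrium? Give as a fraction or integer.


Find equilibrium: 139 - 3P = 2P - 15
139 + 15 = 5P
P* = 154/5 = 154/5
Q* = 2*154/5 - 15 = 233/5
Inverse demand: P = 139/3 - Q/3, so P_max = 139/3
Inverse supply: P = 15/2 + Q/2, so P_min = 15/2
CS = (1/2) * 233/5 * (139/3 - 154/5) = 54289/150
PS = (1/2) * 233/5 * (154/5 - 15/2) = 54289/100
TS = CS + PS = 54289/150 + 54289/100 = 54289/60

54289/60


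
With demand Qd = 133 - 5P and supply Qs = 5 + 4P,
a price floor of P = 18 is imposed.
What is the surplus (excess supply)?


At P = 18:
Qd = 133 - 5*18 = 43
Qs = 5 + 4*18 = 77
Surplus = Qs - Qd = 77 - 43 = 34

34


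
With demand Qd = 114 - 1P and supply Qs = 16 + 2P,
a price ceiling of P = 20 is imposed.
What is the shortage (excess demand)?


At P = 20:
Qd = 114 - 1*20 = 94
Qs = 16 + 2*20 = 56
Shortage = Qd - Qs = 94 - 56 = 38

38


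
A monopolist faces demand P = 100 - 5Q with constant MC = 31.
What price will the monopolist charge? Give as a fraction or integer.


MR = 100 - 10Q
Set MR = MC: 100 - 10Q = 31
Q* = 69/10
Substitute into demand:
P* = 100 - 5*69/10 = 131/2

131/2


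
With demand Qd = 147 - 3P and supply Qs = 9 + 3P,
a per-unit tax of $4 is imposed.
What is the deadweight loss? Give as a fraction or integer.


Pre-tax equilibrium quantity: Q* = 78
Post-tax equilibrium quantity: Q_tax = 72
Reduction in quantity: Q* - Q_tax = 6
DWL = (1/2) * tax * (Q* - Q_tax)
DWL = (1/2) * 4 * 6 = 12

12


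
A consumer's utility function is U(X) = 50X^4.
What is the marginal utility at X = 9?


MU = dU/dX = 50*4*X^(4-1)
MU = 200*X^3
At X = 9:
MU = 200 * 9^3
MU = 200 * 729 = 145800

145800


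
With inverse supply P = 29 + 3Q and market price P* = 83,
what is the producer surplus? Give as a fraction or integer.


Minimum supply price (at Q=0): P_min = 29
Quantity supplied at P* = 83:
Q* = (83 - 29)/3 = 18
PS = (1/2) * Q* * (P* - P_min)
PS = (1/2) * 18 * (83 - 29)
PS = (1/2) * 18 * 54 = 486

486


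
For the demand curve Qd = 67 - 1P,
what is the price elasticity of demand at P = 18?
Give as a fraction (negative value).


dQ/dP = -1
At P = 18: Q = 67 - 1*18 = 49
E = (dQ/dP)(P/Q) = (-1)(18/49) = -18/49

-18/49


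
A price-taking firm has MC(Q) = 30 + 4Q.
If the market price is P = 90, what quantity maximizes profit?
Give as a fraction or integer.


In perfect competition, profit is maximized where P = MC.
90 = 30 + 4Q
60 = 4Q
Q* = 60/4 = 15

15


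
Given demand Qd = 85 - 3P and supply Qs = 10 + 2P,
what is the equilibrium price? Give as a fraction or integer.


At equilibrium, Qd = Qs.
85 - 3P = 10 + 2P
85 - 10 = 3P + 2P
75 = 5P
P* = 75/5 = 15

15


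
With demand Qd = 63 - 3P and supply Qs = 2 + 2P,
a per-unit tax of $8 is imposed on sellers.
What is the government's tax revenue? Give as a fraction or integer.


With tax on sellers, new supply: Qs' = 2 + 2(P - 8)
= 2P - 14
New equilibrium quantity:
Q_new = 84/5
Tax revenue = tax * Q_new = 8 * 84/5 = 672/5

672/5


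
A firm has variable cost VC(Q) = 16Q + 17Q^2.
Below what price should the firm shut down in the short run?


AVC(Q) = VC(Q)/Q = 16 + 17Q
AVC is increasing in Q, so minimum AVC is at Q -> 0+.
Min AVC = 16
The firm should shut down if P < 16.

16


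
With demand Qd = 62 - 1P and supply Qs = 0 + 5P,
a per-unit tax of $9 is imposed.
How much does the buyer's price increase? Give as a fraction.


With a per-unit tax, the buyer's price increase depends on relative slopes.
Supply slope: d = 5, Demand slope: b = 1
Buyer's price increase = d * tax / (b + d)
= 5 * 9 / (1 + 5)
= 45 / 6 = 15/2

15/2


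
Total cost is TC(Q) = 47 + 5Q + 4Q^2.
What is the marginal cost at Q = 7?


MC = dTC/dQ = 5 + 2*4*Q
At Q = 7:
MC = 5 + 8*7
MC = 5 + 56 = 61

61


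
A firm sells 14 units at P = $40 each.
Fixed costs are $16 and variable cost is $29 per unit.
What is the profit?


Total Revenue = P * Q = 40 * 14 = $560
Total Cost = FC + VC*Q = 16 + 29*14 = $422
Profit = TR - TC = 560 - 422 = $138

$138


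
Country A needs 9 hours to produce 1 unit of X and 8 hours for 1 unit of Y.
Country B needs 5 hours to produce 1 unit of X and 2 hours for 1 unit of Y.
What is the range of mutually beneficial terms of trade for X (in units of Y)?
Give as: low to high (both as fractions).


Opportunity cost of X for Country A = hours_X / hours_Y = 9/8 = 9/8 units of Y
Opportunity cost of X for Country B = hours_X / hours_Y = 5/2 = 5/2 units of Y
Terms of trade must be between the two opportunity costs.
Range: 9/8 to 5/2

9/8 to 5/2


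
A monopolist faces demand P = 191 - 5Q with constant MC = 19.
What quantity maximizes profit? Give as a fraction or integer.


TR = P*Q = (191 - 5Q)Q = 191Q - 5Q^2
MR = dTR/dQ = 191 - 10Q
Set MR = MC:
191 - 10Q = 19
172 = 10Q
Q* = 172/10 = 86/5

86/5


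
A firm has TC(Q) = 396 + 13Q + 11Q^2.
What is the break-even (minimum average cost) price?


AC(Q) = 396/Q + 13 + 11Q
To minimize: dAC/dQ = -396/Q^2 + 11 = 0
Q^2 = 396/11 = 36
Q* = 6
Min AC = 396/6 + 13 + 11*6
Min AC = 66 + 13 + 66 = 145

145


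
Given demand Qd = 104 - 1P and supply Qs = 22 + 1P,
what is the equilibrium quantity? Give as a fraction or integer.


First find equilibrium price:
104 - 1P = 22 + 1P
P* = 82/2 = 41
Then substitute into demand:
Q* = 104 - 1 * 41 = 63

63


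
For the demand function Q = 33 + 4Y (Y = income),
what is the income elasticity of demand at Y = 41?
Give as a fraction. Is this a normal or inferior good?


dQ/dY = 4
At Y = 41: Q = 33 + 4*41 = 197
Ey = (dQ/dY)(Y/Q) = 4 * 41 / 197 = 164/197
Since Ey > 0, this is a normal good.

164/197 (normal good)


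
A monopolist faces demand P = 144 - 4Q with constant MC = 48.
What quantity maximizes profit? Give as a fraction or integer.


TR = P*Q = (144 - 4Q)Q = 144Q - 4Q^2
MR = dTR/dQ = 144 - 8Q
Set MR = MC:
144 - 8Q = 48
96 = 8Q
Q* = 96/8 = 12

12


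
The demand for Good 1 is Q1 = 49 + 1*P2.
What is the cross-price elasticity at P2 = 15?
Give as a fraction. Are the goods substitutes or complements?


dQ1/dP2 = 1
At P2 = 15: Q1 = 49 + 1*15 = 64
Exy = (dQ1/dP2)(P2/Q1) = 1 * 15 / 64 = 15/64
Since Exy > 0, the goods are substitutes.

15/64 (substitutes)


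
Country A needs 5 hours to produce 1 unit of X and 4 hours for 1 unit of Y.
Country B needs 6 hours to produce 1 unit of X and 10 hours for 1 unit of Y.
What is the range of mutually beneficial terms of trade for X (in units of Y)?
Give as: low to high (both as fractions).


Opportunity cost of X for Country A = hours_X / hours_Y = 5/4 = 5/4 units of Y
Opportunity cost of X for Country B = hours_X / hours_Y = 6/10 = 3/5 units of Y
Terms of trade must be between the two opportunity costs.
Range: 3/5 to 5/4

3/5 to 5/4


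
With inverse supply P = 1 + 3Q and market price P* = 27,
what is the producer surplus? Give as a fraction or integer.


Minimum supply price (at Q=0): P_min = 1
Quantity supplied at P* = 27:
Q* = (27 - 1)/3 = 26/3
PS = (1/2) * Q* * (P* - P_min)
PS = (1/2) * 26/3 * (27 - 1)
PS = (1/2) * 26/3 * 26 = 338/3

338/3


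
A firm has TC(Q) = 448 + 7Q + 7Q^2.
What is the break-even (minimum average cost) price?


AC(Q) = 448/Q + 7 + 7Q
To minimize: dAC/dQ = -448/Q^2 + 7 = 0
Q^2 = 448/7 = 64
Q* = 8
Min AC = 448/8 + 7 + 7*8
Min AC = 56 + 7 + 56 = 119

119


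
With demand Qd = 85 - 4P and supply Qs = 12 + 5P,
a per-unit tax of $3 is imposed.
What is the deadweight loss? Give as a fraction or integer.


Pre-tax equilibrium quantity: Q* = 473/9
Post-tax equilibrium quantity: Q_tax = 413/9
Reduction in quantity: Q* - Q_tax = 20/3
DWL = (1/2) * tax * (Q* - Q_tax)
DWL = (1/2) * 3 * 20/3 = 10

10


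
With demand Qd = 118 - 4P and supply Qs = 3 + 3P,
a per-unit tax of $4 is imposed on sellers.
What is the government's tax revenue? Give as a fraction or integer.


With tax on sellers, new supply: Qs' = 3 + 3(P - 4)
= 3P - 9
New equilibrium quantity:
Q_new = 318/7
Tax revenue = tax * Q_new = 4 * 318/7 = 1272/7

1272/7


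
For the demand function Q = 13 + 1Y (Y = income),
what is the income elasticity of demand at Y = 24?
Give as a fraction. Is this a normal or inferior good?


dQ/dY = 1
At Y = 24: Q = 13 + 1*24 = 37
Ey = (dQ/dY)(Y/Q) = 1 * 24 / 37 = 24/37
Since Ey > 0, this is a normal good.

24/37 (normal good)


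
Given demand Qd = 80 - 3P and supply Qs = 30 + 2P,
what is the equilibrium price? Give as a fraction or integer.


At equilibrium, Qd = Qs.
80 - 3P = 30 + 2P
80 - 30 = 3P + 2P
50 = 5P
P* = 50/5 = 10

10


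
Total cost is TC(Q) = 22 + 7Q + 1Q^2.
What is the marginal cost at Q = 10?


MC = dTC/dQ = 7 + 2*1*Q
At Q = 10:
MC = 7 + 2*10
MC = 7 + 20 = 27

27


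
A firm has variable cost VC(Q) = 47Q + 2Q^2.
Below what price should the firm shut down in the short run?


AVC(Q) = VC(Q)/Q = 47 + 2Q
AVC is increasing in Q, so minimum AVC is at Q -> 0+.
Min AVC = 47
The firm should shut down if P < 47.

47


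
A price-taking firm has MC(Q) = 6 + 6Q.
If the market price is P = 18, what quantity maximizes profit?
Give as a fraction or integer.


In perfect competition, profit is maximized where P = MC.
18 = 6 + 6Q
12 = 6Q
Q* = 12/6 = 2

2


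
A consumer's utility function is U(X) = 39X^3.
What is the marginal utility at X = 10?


MU = dU/dX = 39*3*X^(3-1)
MU = 117*X^2
At X = 10:
MU = 117 * 10^2
MU = 117 * 100 = 11700

11700


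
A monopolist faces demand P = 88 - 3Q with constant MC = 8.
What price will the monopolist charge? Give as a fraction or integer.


MR = 88 - 6Q
Set MR = MC: 88 - 6Q = 8
Q* = 40/3
Substitute into demand:
P* = 88 - 3*40/3 = 48

48


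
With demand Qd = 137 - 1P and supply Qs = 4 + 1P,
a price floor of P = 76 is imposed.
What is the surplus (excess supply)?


At P = 76:
Qd = 137 - 1*76 = 61
Qs = 4 + 1*76 = 80
Surplus = Qs - Qd = 80 - 61 = 19

19


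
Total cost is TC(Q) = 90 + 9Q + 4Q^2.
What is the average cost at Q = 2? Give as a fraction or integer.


TC(2) = 90 + 9*2 + 4*2^2
TC(2) = 90 + 18 + 16 = 124
AC = TC/Q = 124/2 = 62

62


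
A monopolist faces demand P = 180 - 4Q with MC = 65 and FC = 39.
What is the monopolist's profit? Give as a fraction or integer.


MR = MC: 180 - 8Q = 65
Q* = 115/8
P* = 180 - 4*115/8 = 245/2
Profit = (P* - MC)*Q* - FC
= (245/2 - 65)*115/8 - 39
= 115/2*115/8 - 39
= 13225/16 - 39 = 12601/16

12601/16


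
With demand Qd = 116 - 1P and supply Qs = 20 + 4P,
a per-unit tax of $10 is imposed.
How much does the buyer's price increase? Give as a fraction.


With a per-unit tax, the buyer's price increase depends on relative slopes.
Supply slope: d = 4, Demand slope: b = 1
Buyer's price increase = d * tax / (b + d)
= 4 * 10 / (1 + 4)
= 40 / 5 = 8

8


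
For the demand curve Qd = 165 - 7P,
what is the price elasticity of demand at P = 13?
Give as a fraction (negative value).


dQ/dP = -7
At P = 13: Q = 165 - 7*13 = 74
E = (dQ/dP)(P/Q) = (-7)(13/74) = -91/74

-91/74


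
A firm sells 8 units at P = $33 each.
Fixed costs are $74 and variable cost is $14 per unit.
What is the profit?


Total Revenue = P * Q = 33 * 8 = $264
Total Cost = FC + VC*Q = 74 + 14*8 = $186
Profit = TR - TC = 264 - 186 = $78

$78


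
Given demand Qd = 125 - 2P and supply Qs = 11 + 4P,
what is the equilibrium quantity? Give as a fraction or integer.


First find equilibrium price:
125 - 2P = 11 + 4P
P* = 114/6 = 19
Then substitute into demand:
Q* = 125 - 2 * 19 = 87

87


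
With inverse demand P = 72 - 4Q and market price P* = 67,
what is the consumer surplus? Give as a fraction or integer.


Maximum willingness to pay (at Q=0): P_max = 72
Quantity demanded at P* = 67:
Q* = (72 - 67)/4 = 5/4
CS = (1/2) * Q* * (P_max - P*)
CS = (1/2) * 5/4 * (72 - 67)
CS = (1/2) * 5/4 * 5 = 25/8

25/8


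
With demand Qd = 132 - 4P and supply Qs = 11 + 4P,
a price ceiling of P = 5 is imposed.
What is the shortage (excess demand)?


At P = 5:
Qd = 132 - 4*5 = 112
Qs = 11 + 4*5 = 31
Shortage = Qd - Qs = 112 - 31 = 81

81


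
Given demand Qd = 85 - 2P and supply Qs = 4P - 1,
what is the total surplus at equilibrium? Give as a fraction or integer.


Find equilibrium: 85 - 2P = 4P - 1
85 + 1 = 6P
P* = 86/6 = 43/3
Q* = 4*43/3 - 1 = 169/3
Inverse demand: P = 85/2 - Q/2, so P_max = 85/2
Inverse supply: P = 1/4 + Q/4, so P_min = 1/4
CS = (1/2) * 169/3 * (85/2 - 43/3) = 28561/36
PS = (1/2) * 169/3 * (43/3 - 1/4) = 28561/72
TS = CS + PS = 28561/36 + 28561/72 = 28561/24

28561/24


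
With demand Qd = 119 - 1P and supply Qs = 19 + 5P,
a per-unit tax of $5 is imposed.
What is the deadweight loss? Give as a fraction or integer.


Pre-tax equilibrium quantity: Q* = 307/3
Post-tax equilibrium quantity: Q_tax = 589/6
Reduction in quantity: Q* - Q_tax = 25/6
DWL = (1/2) * tax * (Q* - Q_tax)
DWL = (1/2) * 5 * 25/6 = 125/12

125/12


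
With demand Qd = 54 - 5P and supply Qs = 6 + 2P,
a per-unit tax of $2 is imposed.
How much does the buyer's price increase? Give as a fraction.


With a per-unit tax, the buyer's price increase depends on relative slopes.
Supply slope: d = 2, Demand slope: b = 5
Buyer's price increase = d * tax / (b + d)
= 2 * 2 / (5 + 2)
= 4 / 7 = 4/7

4/7


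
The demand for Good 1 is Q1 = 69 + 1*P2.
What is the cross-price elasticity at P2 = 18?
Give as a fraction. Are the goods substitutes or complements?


dQ1/dP2 = 1
At P2 = 18: Q1 = 69 + 1*18 = 87
Exy = (dQ1/dP2)(P2/Q1) = 1 * 18 / 87 = 6/29
Since Exy > 0, the goods are substitutes.

6/29 (substitutes)


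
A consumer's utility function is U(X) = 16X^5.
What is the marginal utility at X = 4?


MU = dU/dX = 16*5*X^(5-1)
MU = 80*X^4
At X = 4:
MU = 80 * 4^4
MU = 80 * 256 = 20480

20480


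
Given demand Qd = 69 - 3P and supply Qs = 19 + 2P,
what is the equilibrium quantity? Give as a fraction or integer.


First find equilibrium price:
69 - 3P = 19 + 2P
P* = 50/5 = 10
Then substitute into demand:
Q* = 69 - 3 * 10 = 39

39


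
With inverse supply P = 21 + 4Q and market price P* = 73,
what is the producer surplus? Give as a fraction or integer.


Minimum supply price (at Q=0): P_min = 21
Quantity supplied at P* = 73:
Q* = (73 - 21)/4 = 13
PS = (1/2) * Q* * (P* - P_min)
PS = (1/2) * 13 * (73 - 21)
PS = (1/2) * 13 * 52 = 338

338


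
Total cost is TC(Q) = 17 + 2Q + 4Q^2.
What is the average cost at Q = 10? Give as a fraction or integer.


TC(10) = 17 + 2*10 + 4*10^2
TC(10) = 17 + 20 + 400 = 437
AC = TC/Q = 437/10 = 437/10

437/10


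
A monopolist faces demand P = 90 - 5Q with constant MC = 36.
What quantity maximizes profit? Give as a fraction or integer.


TR = P*Q = (90 - 5Q)Q = 90Q - 5Q^2
MR = dTR/dQ = 90 - 10Q
Set MR = MC:
90 - 10Q = 36
54 = 10Q
Q* = 54/10 = 27/5

27/5


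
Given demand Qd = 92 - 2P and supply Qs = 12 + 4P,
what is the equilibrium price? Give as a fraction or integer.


At equilibrium, Qd = Qs.
92 - 2P = 12 + 4P
92 - 12 = 2P + 4P
80 = 6P
P* = 80/6 = 40/3

40/3


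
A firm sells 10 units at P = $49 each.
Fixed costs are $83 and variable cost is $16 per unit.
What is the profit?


Total Revenue = P * Q = 49 * 10 = $490
Total Cost = FC + VC*Q = 83 + 16*10 = $243
Profit = TR - TC = 490 - 243 = $247

$247


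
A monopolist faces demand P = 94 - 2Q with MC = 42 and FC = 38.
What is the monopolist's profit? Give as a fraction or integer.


MR = MC: 94 - 4Q = 42
Q* = 13
P* = 94 - 2*13 = 68
Profit = (P* - MC)*Q* - FC
= (68 - 42)*13 - 38
= 26*13 - 38
= 338 - 38 = 300

300


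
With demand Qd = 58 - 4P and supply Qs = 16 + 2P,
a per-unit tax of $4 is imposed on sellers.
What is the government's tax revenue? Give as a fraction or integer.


With tax on sellers, new supply: Qs' = 16 + 2(P - 4)
= 8 + 2P
New equilibrium quantity:
Q_new = 74/3
Tax revenue = tax * Q_new = 4 * 74/3 = 296/3

296/3


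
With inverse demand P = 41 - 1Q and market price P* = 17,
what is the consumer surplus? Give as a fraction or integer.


Maximum willingness to pay (at Q=0): P_max = 41
Quantity demanded at P* = 17:
Q* = (41 - 17)/1 = 24
CS = (1/2) * Q* * (P_max - P*)
CS = (1/2) * 24 * (41 - 17)
CS = (1/2) * 24 * 24 = 288

288
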